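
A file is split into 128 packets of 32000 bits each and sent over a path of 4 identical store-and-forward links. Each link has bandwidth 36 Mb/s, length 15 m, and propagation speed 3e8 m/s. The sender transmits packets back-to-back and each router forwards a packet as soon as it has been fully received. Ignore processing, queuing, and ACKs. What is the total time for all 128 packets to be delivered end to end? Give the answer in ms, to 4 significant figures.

116.4 ms

Per-hop transmission t_tx = L/R = 32000/36000000 = 0.888889 ms.
Per-hop propagation t_prop = 15/300000000 = 5e-05 ms.
Pipeline fill: first packet needs 4·t_tx to clear all hops; remaining 127 packets each add one t_tx.
Total = (4+128-1)·t_tx + 4·t_prop = 131·0.888889 + 4·5e-05 = 116.4 ms.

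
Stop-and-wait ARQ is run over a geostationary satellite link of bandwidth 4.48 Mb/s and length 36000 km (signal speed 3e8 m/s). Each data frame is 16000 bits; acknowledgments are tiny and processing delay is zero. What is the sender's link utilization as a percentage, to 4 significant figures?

t_tx = L/R = 16000/4480000 = 0.00357143 s.
t_prop = 36000000/300000000 = 0.12 s; RTT = 0.24 s.
Cycle = t_tx + RTT = 0.243571 s.
Utilization = t_tx / cycle = 0.00357143/0.243571 = 1.466 %.

1.466 %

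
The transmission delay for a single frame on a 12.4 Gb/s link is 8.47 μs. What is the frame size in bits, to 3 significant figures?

L = R × t_tx = 12400000000 b/s × 8.47e-06 s = 105028 bits.

105000 bits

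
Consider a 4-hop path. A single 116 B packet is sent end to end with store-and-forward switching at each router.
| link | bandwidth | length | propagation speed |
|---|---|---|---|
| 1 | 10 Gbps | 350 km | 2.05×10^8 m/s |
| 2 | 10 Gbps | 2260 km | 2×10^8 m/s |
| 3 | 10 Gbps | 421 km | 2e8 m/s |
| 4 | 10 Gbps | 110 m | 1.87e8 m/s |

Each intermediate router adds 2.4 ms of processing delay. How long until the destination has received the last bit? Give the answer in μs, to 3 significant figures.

L = 116 × 8 = 928 bits.
Transmission delay per hop = L/R = 928/10000000000 = 0.0928 μs; 4 hops → 0.3712 μs.
Propagation delays (d/s per hop): 1707.32, 11300, 2105, 0.588235 μs; sum = 15112.9 μs.
Processing at 3 router(s): 3 × 2.4 ms = 7200 μs.
End-to-end = 22300 μs.

22300 μs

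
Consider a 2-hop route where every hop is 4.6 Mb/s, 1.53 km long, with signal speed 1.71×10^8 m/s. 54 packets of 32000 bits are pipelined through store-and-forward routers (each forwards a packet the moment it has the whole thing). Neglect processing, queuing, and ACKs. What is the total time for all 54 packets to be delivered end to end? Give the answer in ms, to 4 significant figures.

Per-hop transmission t_tx = L/R = 32000/4600000 = 6.95652 ms.
Per-hop propagation t_prop = 1530/171000000 = 0.00894737 ms.
Pipeline fill: first packet needs 2·t_tx to clear all hops; remaining 53 packets each add one t_tx.
Total = (2+54-1)·t_tx + 2·t_prop = 55·6.95652 + 2·0.00894737 = 382.6 ms.

382.6 ms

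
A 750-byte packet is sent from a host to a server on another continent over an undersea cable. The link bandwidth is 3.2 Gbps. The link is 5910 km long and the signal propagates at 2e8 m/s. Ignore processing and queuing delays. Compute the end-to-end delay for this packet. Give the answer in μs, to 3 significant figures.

29600 μs

L = 750 × 8 = 6000 bits.
Transmission delay = L/R = 6000 / 3200000000 = 1.875 μs.
Propagation delay = d/s = 5910000 m / 200000000 m/s = 29550 μs.
Total = 29600 μs.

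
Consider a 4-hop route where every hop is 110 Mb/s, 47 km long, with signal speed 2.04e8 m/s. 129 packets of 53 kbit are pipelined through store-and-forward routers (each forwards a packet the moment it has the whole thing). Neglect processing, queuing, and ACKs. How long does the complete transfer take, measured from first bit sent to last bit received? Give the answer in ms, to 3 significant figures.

Per-hop transmission t_tx = L/R = 53000/110000000 = 0.481818 ms.
Per-hop propagation t_prop = 47000/204000000 = 0.230392 ms.
Pipeline fill: first packet needs 4·t_tx to clear all hops; remaining 128 packets each add one t_tx.
Total = (4+129-1)·t_tx + 4·t_prop = 132·0.481818 + 4·0.230392 = 64.5 ms.

64.5 ms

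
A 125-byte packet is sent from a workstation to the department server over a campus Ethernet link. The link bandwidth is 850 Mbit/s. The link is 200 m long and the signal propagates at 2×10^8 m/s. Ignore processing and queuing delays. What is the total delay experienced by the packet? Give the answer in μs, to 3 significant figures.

L = 125 × 8 = 1000 bits.
Transmission delay = L/R = 1000 / 850000000 = 1.17647 μs.
Propagation delay = d/s = 200 m / 200000000 m/s = 1 μs.
Total = 2.18 μs.

2.18 μs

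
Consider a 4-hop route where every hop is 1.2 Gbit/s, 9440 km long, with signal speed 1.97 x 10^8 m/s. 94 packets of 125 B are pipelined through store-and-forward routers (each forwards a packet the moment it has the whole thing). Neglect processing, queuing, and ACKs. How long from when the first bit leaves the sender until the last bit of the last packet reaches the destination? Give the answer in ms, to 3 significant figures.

192 ms

Per-hop transmission t_tx = L/R = 1000/1200000000 = 0.000833333 ms.
Per-hop propagation t_prop = 9440000/197000000 = 47.9188 ms.
Pipeline fill: first packet needs 4·t_tx to clear all hops; remaining 93 packets each add one t_tx.
Total = (4+94-1)·t_tx + 4·t_prop = 97·0.000833333 + 4·47.9188 = 192 ms.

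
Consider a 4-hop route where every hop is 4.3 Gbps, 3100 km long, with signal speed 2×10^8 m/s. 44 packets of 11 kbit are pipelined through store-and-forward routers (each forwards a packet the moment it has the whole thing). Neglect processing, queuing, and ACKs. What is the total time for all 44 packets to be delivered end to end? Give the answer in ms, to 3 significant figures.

62.1 ms

Per-hop transmission t_tx = L/R = 11000/4300000000 = 0.00255814 ms.
Per-hop propagation t_prop = 3100000/200000000 = 15.5 ms.
Pipeline fill: first packet needs 4·t_tx to clear all hops; remaining 43 packets each add one t_tx.
Total = (4+44-1)·t_tx + 4·t_prop = 47·0.00255814 + 4·15.5 = 62.1 ms.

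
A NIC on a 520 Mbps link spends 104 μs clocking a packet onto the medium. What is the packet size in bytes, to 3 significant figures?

L = R × t_tx = 520000000 b/s × 0.000104 s = 54080 bits.
In bytes: 54080 / 8 = 6760 bytes.

6760 bytes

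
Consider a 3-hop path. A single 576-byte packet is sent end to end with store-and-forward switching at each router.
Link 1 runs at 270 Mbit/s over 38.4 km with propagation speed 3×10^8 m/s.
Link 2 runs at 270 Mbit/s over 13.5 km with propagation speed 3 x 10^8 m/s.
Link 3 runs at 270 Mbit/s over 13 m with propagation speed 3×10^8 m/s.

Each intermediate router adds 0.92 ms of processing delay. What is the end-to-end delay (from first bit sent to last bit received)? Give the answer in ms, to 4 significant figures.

L = 576 × 8 = 4608 bits.
Transmission delay per hop = L/R = 4608/270000000 = 0.0170667 ms; 3 hops → 0.0512 ms.
Propagation delays (d/s per hop): 0.128, 0.045, 4.33333e-05 ms; sum = 0.173043 ms.
Processing at 2 router(s): 2 × 0.92 ms = 1.84 ms.
End-to-end = 2.064 ms.

2.064 ms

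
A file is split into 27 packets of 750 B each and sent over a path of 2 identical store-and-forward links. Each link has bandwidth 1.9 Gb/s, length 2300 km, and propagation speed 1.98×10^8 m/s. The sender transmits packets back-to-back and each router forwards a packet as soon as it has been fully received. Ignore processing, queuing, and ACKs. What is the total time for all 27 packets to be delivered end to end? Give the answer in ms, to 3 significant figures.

Per-hop transmission t_tx = L/R = 6000/1900000000 = 0.00315789 ms.
Per-hop propagation t_prop = 2300000/198000000 = 11.6162 ms.
Pipeline fill: first packet needs 2·t_tx to clear all hops; remaining 26 packets each add one t_tx.
Total = (2+27-1)·t_tx + 2·t_prop = 28·0.00315789 + 2·11.6162 = 23.3 ms.

23.3 ms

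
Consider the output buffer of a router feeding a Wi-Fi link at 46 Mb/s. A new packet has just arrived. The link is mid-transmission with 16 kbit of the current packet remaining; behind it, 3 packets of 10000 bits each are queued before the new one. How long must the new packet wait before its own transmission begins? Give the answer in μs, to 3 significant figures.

Each queued packet: L/R = 10000/46000000 = 217.391 μs.
3 queued → 652.174 μs.
Plus remaining 16000 bits of current packet: 347.826 μs.
Queuing delay = 1000 μs.

1000 μs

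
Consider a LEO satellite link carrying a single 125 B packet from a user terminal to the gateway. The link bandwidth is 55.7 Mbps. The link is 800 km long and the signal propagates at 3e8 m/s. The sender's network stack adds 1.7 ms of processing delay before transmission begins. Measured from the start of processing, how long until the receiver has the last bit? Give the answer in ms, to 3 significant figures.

4.38 ms

L = 125 × 8 = 1000 bits.
Transmission delay = L/R = 1000 / 55700000 = 0.0179533 ms.
Propagation delay = d/s = 800000 m / 300000000 m/s = 2.66667 ms.
Plus processing delay 1.7 ms = 1.7 ms.
Total = 4.38 ms.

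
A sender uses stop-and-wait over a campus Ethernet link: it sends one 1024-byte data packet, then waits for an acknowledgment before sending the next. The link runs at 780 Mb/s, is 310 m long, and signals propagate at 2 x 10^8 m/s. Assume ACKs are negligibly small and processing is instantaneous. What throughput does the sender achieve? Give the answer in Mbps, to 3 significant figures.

602 Mbps

t_tx = L/R = 8192/780000000 = 1.05026e-05 s.
t_prop = 310/200000000 = 1.55e-06 s; RTT = 3.1e-06 s.
Cycle = t_tx + RTT = 1.36026e-05 s.
Throughput = L / cycle = 8192 / 1.36026e-05 = 602 Mbps.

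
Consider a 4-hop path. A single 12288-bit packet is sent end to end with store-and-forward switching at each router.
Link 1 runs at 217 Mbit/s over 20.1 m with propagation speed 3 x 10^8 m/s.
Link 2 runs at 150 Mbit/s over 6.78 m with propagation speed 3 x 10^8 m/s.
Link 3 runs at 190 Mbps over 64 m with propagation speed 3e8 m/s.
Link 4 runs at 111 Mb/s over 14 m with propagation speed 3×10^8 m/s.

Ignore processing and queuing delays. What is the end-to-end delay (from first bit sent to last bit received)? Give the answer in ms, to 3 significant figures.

0.314 ms

Transmission delays (L/R per hop): 0.0566267, 0.08192, 0.0646737, 0.110703 ms; sum = 0.313923 ms.
Propagation delays (d/s per hop): 6.7e-05, 2.26e-05, 0.000213333, 4.66667e-05 ms; sum = 0.0003496 ms.
End-to-end = 0.314 ms.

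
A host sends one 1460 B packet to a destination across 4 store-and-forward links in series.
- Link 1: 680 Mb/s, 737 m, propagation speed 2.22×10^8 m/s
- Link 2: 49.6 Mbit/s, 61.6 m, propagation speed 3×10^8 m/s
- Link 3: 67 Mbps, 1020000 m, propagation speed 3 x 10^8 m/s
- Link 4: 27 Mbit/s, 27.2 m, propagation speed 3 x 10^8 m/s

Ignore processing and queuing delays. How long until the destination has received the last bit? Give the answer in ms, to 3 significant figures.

4.26 ms

L = 1460 × 8 = 11680 bits.
Transmission delays (L/R per hop): 0.0171765, 0.235484, 0.174328, 0.432593 ms; sum = 0.859581 ms.
Propagation delays (d/s per hop): 0.00331982, 0.000205333, 3.4, 9.06667e-05 ms; sum = 3.40362 ms.
End-to-end = 4.26 ms.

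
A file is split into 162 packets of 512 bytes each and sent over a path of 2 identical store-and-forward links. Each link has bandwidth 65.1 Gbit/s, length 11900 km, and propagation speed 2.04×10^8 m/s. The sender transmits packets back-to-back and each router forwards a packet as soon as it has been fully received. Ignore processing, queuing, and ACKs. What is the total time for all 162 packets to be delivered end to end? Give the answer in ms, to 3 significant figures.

117 ms

Per-hop transmission t_tx = L/R = 4096/6.51e+10 = 6.29186e-05 ms.
Per-hop propagation t_prop = 11900000/204000000 = 58.3333 ms.
Pipeline fill: first packet needs 2·t_tx to clear all hops; remaining 161 packets each add one t_tx.
Total = (2+162-1)·t_tx + 2·t_prop = 163·6.29186e-05 + 2·58.3333 = 117 ms.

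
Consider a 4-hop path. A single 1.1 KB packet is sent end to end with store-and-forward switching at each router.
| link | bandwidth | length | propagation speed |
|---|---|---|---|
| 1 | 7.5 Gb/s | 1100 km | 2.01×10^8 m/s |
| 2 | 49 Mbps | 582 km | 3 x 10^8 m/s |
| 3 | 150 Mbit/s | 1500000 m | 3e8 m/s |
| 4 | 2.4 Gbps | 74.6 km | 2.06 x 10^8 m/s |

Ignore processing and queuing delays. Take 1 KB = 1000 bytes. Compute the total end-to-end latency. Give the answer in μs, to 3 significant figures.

L = 8800 bits.
Transmission delays (L/R per hop): 1.17333, 179.592, 58.6667, 3.66667 μs; sum = 243.099 μs.
Propagation delays (d/s per hop): 5472.64, 1940, 5000, 362.136 μs; sum = 12774.8 μs.
End-to-end = 13000 μs.

13000 μs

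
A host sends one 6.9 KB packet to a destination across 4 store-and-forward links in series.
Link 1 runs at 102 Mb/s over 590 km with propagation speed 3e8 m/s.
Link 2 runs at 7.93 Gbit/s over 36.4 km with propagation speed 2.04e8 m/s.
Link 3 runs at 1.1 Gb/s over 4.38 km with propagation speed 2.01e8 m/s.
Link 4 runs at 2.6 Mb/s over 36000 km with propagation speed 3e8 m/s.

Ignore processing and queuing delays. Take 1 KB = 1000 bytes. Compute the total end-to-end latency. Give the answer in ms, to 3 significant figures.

144 ms

L = 55200 bits.
Transmission delays (L/R per hop): 0.541176, 0.00696091, 0.0501818, 21.2308 ms; sum = 21.8291 ms.
Propagation delays (d/s per hop): 1.96667, 0.178431, 0.021791, 120 ms; sum = 122.167 ms.
End-to-end = 144 ms.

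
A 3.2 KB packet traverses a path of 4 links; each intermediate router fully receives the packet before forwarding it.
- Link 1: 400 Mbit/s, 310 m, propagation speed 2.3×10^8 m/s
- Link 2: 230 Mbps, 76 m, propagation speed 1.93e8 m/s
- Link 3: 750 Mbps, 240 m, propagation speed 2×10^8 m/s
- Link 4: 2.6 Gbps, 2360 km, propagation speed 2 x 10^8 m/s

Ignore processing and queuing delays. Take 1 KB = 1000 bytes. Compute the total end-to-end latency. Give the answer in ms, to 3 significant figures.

L = 25600 bits.
Transmission delays (L/R per hop): 0.064, 0.111304, 0.0341333, 0.00984615 ms; sum = 0.219284 ms.
Propagation delays (d/s per hop): 0.00134783, 0.000393782, 0.0012, 11.8 ms; sum = 11.8029 ms.
End-to-end = 12.0 ms.

12.0 ms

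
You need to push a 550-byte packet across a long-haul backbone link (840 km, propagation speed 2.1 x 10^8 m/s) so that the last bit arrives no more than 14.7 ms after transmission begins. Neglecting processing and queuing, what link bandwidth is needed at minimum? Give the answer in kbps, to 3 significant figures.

411 kbps

L = 4400 bits.
Propagation delay = 840000 / 210000000 = 4 ms.
Transmission budget = 14.7 − 4 = 10.7 ms.
R ≥ L / t_tx = 4400 bits / 0.0107 s = 411 kbps.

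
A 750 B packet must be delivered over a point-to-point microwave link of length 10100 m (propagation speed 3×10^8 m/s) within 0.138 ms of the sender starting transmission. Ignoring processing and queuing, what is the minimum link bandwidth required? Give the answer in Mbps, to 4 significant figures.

L = 6000 bits.
Propagation delay = 10100 / 300000000 = 0.0336667 ms.
Transmission budget = 0.138 − 0.0336667 = 0.104333 ms.
R ≥ L / t_tx = 6000 bits / 0.000104333 s = 57.51 Mbps.

57.51 Mbps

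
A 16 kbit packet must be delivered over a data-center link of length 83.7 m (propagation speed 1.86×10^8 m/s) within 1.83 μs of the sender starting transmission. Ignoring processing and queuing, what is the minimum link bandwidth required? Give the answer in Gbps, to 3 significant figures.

Propagation delay = 83.7 / 186000000 = 0.45 μs.
Transmission budget = 1.83 − 0.45 = 1.38 μs.
R ≥ L / t_tx = 16000 bits / 1.38e-06 s = 11.6 Gbps.

11.6 Gbps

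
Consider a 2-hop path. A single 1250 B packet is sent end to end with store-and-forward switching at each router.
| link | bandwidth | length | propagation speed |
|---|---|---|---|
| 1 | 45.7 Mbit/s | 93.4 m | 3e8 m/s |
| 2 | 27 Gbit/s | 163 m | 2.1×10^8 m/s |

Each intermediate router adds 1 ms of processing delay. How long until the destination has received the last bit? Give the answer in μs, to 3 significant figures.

1220 μs

L = 1250 × 8 = 10000 bits.
Transmission delays (L/R per hop): 218.818, 0.37037 μs; sum = 219.189 μs.
Propagation delays (d/s per hop): 0.311333, 0.77619 μs; sum = 1.08752 μs.
Processing at 1 router(s): 1 × 1 ms = 1000 μs.
End-to-end = 1220 μs.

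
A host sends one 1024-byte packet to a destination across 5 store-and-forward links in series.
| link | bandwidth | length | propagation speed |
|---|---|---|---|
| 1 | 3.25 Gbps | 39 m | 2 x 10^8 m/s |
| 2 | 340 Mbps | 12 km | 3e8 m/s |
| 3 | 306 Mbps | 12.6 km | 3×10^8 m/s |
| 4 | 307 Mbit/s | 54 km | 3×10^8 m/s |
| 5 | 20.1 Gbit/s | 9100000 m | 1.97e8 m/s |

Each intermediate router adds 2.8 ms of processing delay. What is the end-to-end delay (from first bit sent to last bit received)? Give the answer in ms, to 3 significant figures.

57.7 ms

L = 1024 × 8 = 8192 bits.
Transmission delays (L/R per hop): 0.00252062, 0.0240941, 0.0267712, 0.026684, 0.000407562 ms; sum = 0.0804776 ms.
Propagation delays (d/s per hop): 0.000195, 0.04, 0.042, 0.18, 46.1929 ms; sum = 46.4551 ms.
Processing at 4 router(s): 4 × 2.8 ms = 11.2 ms.
End-to-end = 57.7 ms.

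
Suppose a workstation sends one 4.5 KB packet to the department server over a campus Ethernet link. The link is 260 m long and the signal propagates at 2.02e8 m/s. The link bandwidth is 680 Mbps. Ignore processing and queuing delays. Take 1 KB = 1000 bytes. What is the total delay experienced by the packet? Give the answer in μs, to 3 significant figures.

L = 36000 bits.
Transmission delay = L/R = 36000 / 680000000 = 52.9412 μs.
Propagation delay = d/s = 260 m / 202000000 m/s = 1.28713 μs.
Total = 54.2 μs.

54.2 μs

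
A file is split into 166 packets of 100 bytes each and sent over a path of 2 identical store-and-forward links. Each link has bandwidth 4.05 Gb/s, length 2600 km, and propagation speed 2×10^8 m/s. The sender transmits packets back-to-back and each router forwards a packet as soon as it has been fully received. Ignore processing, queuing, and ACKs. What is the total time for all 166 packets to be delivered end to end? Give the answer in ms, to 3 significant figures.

Per-hop transmission t_tx = L/R = 800/4050000000 = 0.000197531 ms.
Per-hop propagation t_prop = 2600000/200000000 = 13 ms.
Pipeline fill: first packet needs 2·t_tx to clear all hops; remaining 165 packets each add one t_tx.
Total = (2+166-1)·t_tx + 2·t_prop = 167·0.000197531 + 2·13 = 26.0 ms.

26.0 ms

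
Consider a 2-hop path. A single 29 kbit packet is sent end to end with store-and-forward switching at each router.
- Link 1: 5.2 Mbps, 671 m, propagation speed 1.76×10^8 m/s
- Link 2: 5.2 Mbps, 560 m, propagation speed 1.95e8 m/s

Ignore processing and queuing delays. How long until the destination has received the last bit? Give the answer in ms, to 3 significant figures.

11.2 ms

L = 29000 bits.
Transmission delay per hop = L/R = 29000/5200000 = 5.57692 ms; 2 hops → 11.1538 ms.
Propagation delays (d/s per hop): 0.0038125, 0.00287179 ms; sum = 0.00668429 ms.
End-to-end = 11.2 ms.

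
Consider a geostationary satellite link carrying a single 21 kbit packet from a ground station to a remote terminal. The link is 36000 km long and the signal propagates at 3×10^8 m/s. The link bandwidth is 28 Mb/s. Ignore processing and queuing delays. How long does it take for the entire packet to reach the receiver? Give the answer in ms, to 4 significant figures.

120.8 ms

L = 21000 bits.
Transmission delay = L/R = 21000 / 28000000 = 0.75 ms.
Propagation delay = d/s = 36000000 m / 300000000 m/s = 120 ms.
Total = 120.8 ms.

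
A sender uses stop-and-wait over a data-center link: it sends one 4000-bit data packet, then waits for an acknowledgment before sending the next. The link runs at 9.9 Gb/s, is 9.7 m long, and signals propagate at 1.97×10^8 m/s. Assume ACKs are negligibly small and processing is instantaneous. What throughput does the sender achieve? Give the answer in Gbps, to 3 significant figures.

t_tx = L/R = 4000/9900000000 = 4.0404e-07 s.
t_prop = 9.7/197000000 = 4.92386e-08 s; RTT = 9.84772e-08 s.
Cycle = t_tx + RTT = 5.02518e-07 s.
Throughput = L / cycle = 4000 / 5.02518e-07 = 7.96 Gbps.

7.96 Gbps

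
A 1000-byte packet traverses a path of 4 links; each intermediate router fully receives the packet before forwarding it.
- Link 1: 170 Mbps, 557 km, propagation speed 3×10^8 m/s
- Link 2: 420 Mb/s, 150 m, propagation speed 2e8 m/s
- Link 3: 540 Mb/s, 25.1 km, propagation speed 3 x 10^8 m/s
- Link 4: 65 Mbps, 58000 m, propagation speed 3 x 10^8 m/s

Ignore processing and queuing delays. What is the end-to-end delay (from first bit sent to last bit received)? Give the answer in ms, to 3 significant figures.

L = 1000 × 8 = 8000 bits.
Transmission delays (L/R per hop): 0.0470588, 0.0190476, 0.0148148, 0.123077 ms; sum = 0.203998 ms.
Propagation delays (d/s per hop): 1.85667, 0.00075, 0.0836667, 0.193333 ms; sum = 2.13442 ms.
End-to-end = 2.34 ms.

2.34 ms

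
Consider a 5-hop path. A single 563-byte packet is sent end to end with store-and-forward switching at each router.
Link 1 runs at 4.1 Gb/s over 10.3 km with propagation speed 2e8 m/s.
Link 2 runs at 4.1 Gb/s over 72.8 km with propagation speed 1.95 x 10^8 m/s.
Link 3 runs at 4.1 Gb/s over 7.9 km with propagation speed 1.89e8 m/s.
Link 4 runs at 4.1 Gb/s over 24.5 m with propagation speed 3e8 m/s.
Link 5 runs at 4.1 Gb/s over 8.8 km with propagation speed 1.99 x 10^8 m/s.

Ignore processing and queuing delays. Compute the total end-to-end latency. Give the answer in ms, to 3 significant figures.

L = 563 × 8 = 4504 bits.
Transmission delay per hop = L/R = 4504/4.1e+09 = 0.00109854 ms; 5 hops → 0.00549268 ms.
Propagation delays (d/s per hop): 0.0515, 0.373333, 0.0417989, 8.16667e-05, 0.0442211 ms; sum = 0.510935 ms.
End-to-end = 0.516 ms.

0.516 ms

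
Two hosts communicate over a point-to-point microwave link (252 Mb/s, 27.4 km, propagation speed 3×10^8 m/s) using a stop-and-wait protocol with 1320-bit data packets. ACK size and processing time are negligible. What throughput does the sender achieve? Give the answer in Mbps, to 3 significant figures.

t_tx = L/R = 1320/252000000 = 5.2381e-06 s.
t_prop = 27400/300000000 = 9.13333e-05 s; RTT = 0.000182667 s.
Cycle = t_tx + RTT = 0.000187905 s.
Throughput = L / cycle = 1320 / 0.000187905 = 7.02 Mbps.

7.02 Mbps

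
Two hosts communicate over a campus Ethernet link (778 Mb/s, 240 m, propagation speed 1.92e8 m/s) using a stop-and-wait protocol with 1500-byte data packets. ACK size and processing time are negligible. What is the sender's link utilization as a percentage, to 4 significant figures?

t_tx = L/R = 12000/778000000 = 1.54242e-05 s.
t_prop = 240/192000000 = 1.25e-06 s; RTT = 2.5e-06 s.
Cycle = t_tx + RTT = 1.79242e-05 s.
Utilization = t_tx / cycle = 1.54242e-05/1.79242e-05 = 86.05 %.

86.05 %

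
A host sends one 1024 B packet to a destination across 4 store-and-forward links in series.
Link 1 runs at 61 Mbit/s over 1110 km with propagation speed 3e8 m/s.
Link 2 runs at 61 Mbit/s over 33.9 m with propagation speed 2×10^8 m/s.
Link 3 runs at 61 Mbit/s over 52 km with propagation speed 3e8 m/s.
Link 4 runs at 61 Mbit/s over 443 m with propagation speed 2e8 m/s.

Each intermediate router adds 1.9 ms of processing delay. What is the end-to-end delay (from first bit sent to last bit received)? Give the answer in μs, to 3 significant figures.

10100 μs

L = 1024 × 8 = 8192 bits.
Transmission delay per hop = L/R = 8192/61000000 = 134.295 μs; 4 hops → 537.18 μs.
Propagation delays (d/s per hop): 3700, 0.1695, 173.333, 2.215 μs; sum = 3875.72 μs.
Processing at 3 router(s): 3 × 1.9 ms = 5700 μs.
End-to-end = 10100 μs.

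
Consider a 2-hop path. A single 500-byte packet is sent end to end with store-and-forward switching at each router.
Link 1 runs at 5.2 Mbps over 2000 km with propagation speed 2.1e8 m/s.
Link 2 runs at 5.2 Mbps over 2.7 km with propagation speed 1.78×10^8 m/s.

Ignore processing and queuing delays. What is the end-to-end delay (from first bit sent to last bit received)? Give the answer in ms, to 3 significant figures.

L = 500 × 8 = 4000 bits.
Transmission delay per hop = L/R = 4000/5200000 = 0.769231 ms; 2 hops → 1.53846 ms.
Propagation delays (d/s per hop): 9.52381, 0.0151685 ms; sum = 9.53898 ms.
End-to-end = 11.1 ms.

11.1 ms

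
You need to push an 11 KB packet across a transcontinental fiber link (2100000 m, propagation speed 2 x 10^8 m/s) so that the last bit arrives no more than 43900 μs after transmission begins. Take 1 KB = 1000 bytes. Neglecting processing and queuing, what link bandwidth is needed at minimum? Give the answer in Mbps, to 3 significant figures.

L = 88000 bits.
Propagation delay = 2100000 / 200000000 = 10500 μs.
Transmission budget = 43900 − 10500 = 33400 μs.
R ≥ L / t_tx = 88000 bits / 0.0334 s = 2.63 Mbps.

2.63 Mbps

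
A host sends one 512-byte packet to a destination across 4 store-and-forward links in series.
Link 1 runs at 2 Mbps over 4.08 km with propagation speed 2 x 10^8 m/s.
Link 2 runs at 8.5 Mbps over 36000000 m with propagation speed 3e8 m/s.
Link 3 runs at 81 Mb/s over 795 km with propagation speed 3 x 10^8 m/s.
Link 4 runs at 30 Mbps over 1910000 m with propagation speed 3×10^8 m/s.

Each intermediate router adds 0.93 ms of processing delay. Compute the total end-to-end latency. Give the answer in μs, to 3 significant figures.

135000 μs

L = 512 × 8 = 4096 bits.
Transmission delays (L/R per hop): 2048, 481.882, 50.5679, 136.533 μs; sum = 2716.98 μs.
Propagation delays (d/s per hop): 20.4, 120000, 2650, 6366.67 μs; sum = 129037 μs.
Processing at 3 router(s): 3 × 0.93 ms = 2790 μs.
End-to-end = 135000 μs.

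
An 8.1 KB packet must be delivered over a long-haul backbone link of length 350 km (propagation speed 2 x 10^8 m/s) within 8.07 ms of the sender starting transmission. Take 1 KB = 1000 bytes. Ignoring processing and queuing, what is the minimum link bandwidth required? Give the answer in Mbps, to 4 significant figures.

L = 64800 bits.
Propagation delay = 350000 / 200000000 = 1.75 ms.
Transmission budget = 8.07 − 1.75 = 6.32 ms.
R ≥ L / t_tx = 64800 bits / 0.00632 s = 10.25 Mbps.

10.25 Mbps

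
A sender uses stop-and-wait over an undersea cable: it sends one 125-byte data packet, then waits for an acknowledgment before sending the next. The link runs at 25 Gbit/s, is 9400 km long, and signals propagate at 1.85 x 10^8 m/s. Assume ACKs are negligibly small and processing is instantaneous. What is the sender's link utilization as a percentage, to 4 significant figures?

0.00003936 %

t_tx = L/R = 1000/25000000000 = 4e-08 s.
t_prop = 9400000/185000000 = 0.0508108 s; RTT = 0.101622 s.
Cycle = t_tx + RTT = 0.101622 s.
Utilization = t_tx / cycle = 4e-08/0.101622 = 0.00003936 %.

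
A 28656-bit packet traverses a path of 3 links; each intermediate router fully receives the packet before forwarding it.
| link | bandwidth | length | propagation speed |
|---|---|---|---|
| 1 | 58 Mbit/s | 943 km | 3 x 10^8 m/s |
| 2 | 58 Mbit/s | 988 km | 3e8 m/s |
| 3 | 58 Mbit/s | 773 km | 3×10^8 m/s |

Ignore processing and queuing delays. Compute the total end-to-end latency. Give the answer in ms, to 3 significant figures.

Transmission delay per hop = L/R = 28656/58000000 = 0.494069 ms; 3 hops → 1.48221 ms.
Propagation delays (d/s per hop): 3.14333, 3.29333, 2.57667 ms; sum = 9.01333 ms.
End-to-end = 10.5 ms.

10.5 ms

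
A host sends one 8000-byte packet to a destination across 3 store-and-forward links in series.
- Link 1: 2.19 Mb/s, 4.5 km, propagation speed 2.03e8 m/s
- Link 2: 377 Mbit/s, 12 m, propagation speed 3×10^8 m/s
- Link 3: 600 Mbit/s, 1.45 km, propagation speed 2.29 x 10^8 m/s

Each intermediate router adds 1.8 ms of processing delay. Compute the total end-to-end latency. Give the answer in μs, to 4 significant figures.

33130 μs

L = 8000 × 8 = 64000 bits.
Transmission delays (L/R per hop): 29223.7, 169.761, 106.667 μs; sum = 29500.2 μs.
Propagation delays (d/s per hop): 22.1675, 0.04, 6.33188 μs; sum = 28.5394 μs.
Processing at 2 router(s): 2 × 1.8 ms = 3600 μs.
End-to-end = 33130 μs.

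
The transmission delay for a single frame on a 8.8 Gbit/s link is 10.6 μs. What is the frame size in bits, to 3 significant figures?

93300 bits

L = R × t_tx = 8800000000 b/s × 1.06e-05 s = 93280 bits.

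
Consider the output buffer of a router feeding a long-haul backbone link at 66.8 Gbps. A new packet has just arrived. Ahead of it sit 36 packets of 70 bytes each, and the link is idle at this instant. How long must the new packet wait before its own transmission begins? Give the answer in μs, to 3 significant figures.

0.302 μs

Each queued packet: L/R = 560/66800000000 = 0.00838323 μs.
36 queued → 0.301796 μs.
Queuing delay = 0.302 μs.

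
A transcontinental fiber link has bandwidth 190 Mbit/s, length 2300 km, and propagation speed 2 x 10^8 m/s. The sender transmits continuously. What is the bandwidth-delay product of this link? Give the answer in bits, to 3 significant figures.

2190000 bits

Propagation delay = 2300000 / 200000000 = 0.0115 s.
BDP = R × t_prop = 190000000 × 0.0115 = 2185000 bits.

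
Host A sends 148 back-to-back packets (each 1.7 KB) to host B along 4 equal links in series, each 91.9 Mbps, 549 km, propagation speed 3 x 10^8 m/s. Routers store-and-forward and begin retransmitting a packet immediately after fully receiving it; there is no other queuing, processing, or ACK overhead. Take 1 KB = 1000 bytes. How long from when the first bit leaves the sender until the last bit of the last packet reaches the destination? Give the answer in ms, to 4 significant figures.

29.67 ms

Per-hop transmission t_tx = L/R = 13600/91900000 = 0.147987 ms.
Per-hop propagation t_prop = 549000/300000000 = 1.83 ms.
Pipeline fill: first packet needs 4·t_tx to clear all hops; remaining 147 packets each add one t_tx.
Total = (4+148-1)·t_tx + 4·t_prop = 151·0.147987 + 4·1.83 = 29.67 ms.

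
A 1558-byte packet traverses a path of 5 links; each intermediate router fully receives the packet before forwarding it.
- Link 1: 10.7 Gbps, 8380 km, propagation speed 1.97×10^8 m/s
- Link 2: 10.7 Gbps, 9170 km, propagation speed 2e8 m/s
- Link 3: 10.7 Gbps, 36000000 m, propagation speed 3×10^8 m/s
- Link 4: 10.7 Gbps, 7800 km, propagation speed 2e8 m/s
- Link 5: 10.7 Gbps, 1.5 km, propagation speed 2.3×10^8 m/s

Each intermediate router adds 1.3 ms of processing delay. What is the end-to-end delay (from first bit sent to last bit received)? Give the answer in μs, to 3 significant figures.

253000 μs

L = 1558 × 8 = 12464 bits.
Transmission delay per hop = L/R = 12464/10700000000 = 1.16486 μs; 5 hops → 5.8243 μs.
Propagation delays (d/s per hop): 42538.1, 45850, 120000, 39000, 6.52174 μs; sum = 247395 μs.
Processing at 4 router(s): 4 × 1.3 ms = 5200 μs.
End-to-end = 253000 μs.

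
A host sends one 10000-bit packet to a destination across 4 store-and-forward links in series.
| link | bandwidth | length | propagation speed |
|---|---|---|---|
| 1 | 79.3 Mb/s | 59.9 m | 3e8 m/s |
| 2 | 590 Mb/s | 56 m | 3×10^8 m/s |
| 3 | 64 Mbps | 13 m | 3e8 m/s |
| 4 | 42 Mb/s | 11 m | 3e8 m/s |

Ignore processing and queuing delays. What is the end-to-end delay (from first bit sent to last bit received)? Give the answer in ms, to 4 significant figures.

Transmission delays (L/R per hop): 0.126103, 0.0169492, 0.15625, 0.238095 ms; sum = 0.537398 ms.
Propagation delays (d/s per hop): 0.000199667, 0.000186667, 4.33333e-05, 3.66667e-05 ms; sum = 0.000466333 ms.
End-to-end = 0.5379 ms.

0.5379 ms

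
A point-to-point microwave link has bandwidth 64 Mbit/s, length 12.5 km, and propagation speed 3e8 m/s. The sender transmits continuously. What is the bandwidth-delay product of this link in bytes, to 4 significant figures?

333.3 bytes

Propagation delay = 12500 / 300000000 = 4.16667e-05 s.
BDP = R × t_prop = 64000000 × 4.16667e-05 = 2666.67 bits.
In bytes: 2666.67/8 = 333.3 bytes.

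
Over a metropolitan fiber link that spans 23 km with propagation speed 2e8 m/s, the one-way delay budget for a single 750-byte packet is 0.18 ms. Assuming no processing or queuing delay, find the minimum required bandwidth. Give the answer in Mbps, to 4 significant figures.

L = 6000 bits.
Propagation delay = 23000 / 200000000 = 0.115 ms.
Transmission budget = 0.18 − 0.115 = 0.065 ms.
R ≥ L / t_tx = 6000 bits / 6.5e-05 s = 92.31 Mbps.

92.31 Mbps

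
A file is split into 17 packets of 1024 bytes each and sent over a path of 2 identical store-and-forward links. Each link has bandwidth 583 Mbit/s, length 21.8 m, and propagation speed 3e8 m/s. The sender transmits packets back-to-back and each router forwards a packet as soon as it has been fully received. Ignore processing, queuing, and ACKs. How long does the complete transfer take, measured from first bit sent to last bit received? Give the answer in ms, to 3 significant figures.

0.253 ms

Per-hop transmission t_tx = L/R = 8192/583000000 = 0.0140515 ms.
Per-hop propagation t_prop = 21.8/300000000 = 7.26667e-05 ms.
Pipeline fill: first packet needs 2·t_tx to clear all hops; remaining 16 packets each add one t_tx.
Total = (2+17-1)·t_tx + 2·t_prop = 18·0.0140515 + 2·7.26667e-05 = 0.253 ms.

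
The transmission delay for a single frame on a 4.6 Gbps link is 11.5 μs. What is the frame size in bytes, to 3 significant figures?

L = R × t_tx = 4600000000 b/s × 1.15e-05 s = 52900 bits.
In bytes: 52900 / 8 = 6610 bytes.

6610 bytes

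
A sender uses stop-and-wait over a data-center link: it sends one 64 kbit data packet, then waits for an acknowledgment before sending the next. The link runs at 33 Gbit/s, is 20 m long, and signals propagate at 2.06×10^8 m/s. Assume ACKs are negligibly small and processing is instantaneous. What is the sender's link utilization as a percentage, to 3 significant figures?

t_tx = L/R = 64000/33000000000 = 1.93939e-06 s.
t_prop = 20/206000000 = 9.70874e-08 s; RTT = 1.94175e-07 s.
Cycle = t_tx + RTT = 2.13357e-06 s.
Utilization = t_tx / cycle = 1.93939e-06/2.13357e-06 = 90.9 %.

90.9 %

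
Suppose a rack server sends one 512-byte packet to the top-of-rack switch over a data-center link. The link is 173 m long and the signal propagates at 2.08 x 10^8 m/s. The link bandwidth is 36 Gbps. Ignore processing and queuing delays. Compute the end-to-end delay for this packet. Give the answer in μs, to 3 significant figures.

L = 512 × 8 = 4096 bits.
Transmission delay = L/R = 4096 / 36000000000 = 0.113778 μs.
Propagation delay = d/s = 173 m / 208000000 m/s = 0.831731 μs.
Total = 0.946 μs.

0.946 μs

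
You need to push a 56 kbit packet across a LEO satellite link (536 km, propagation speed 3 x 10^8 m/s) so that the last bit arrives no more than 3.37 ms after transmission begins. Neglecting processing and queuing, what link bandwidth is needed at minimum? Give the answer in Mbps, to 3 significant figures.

35.4 Mbps

Propagation delay = 536000 / 300000000 = 1.78667 ms.
Transmission budget = 3.37 − 1.78667 = 1.58333 ms.
R ≥ L / t_tx = 56000 bits / 0.00158333 s = 35.4 Mbps.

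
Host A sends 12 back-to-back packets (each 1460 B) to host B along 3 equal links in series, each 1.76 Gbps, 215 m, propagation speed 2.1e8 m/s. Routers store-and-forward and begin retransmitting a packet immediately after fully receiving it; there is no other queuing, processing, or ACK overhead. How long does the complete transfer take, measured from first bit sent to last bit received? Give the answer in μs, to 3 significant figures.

Per-hop transmission t_tx = L/R = 11680/1760000000 = 6.63636 μs.
Per-hop propagation t_prop = 215/210000000 = 1.02381 μs.
Pipeline fill: first packet needs 3·t_tx to clear all hops; remaining 11 packets each add one t_tx.
Total = (3+12-1)·t_tx + 3·t_prop = 14·6.63636 + 3·1.02381 = 96.0 μs.

96.0 μs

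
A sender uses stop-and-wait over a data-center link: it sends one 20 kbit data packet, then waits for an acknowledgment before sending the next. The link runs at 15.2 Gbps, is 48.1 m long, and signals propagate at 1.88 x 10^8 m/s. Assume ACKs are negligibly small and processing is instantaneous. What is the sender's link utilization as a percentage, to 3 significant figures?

t_tx = L/R = 20000/15200000000 = 1.31579e-06 s.
t_prop = 48.1/188000000 = 2.55851e-07 s; RTT = 5.11702e-07 s.
Cycle = t_tx + RTT = 1.82749e-06 s.
Utilization = t_tx / cycle = 1.31579e-06/1.82749e-06 = 72.0 %.

72.0 %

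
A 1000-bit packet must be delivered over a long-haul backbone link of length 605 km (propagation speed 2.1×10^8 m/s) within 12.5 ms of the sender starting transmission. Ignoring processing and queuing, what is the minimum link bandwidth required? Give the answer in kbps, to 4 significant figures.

104.0 kbps

Propagation delay = 605000 / 210000000 = 2.88095 ms.
Transmission budget = 12.5 − 2.88095 = 9.61905 ms.
R ≥ L / t_tx = 1000 bits / 0.00961905 s = 104.0 kbps.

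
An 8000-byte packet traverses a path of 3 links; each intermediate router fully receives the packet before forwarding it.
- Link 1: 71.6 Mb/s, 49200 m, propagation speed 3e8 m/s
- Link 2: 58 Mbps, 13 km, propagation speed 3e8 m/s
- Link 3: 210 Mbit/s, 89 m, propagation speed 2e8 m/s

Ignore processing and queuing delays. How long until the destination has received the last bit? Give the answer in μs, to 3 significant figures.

2510 μs

L = 8000 × 8 = 64000 bits.
Transmission delays (L/R per hop): 893.855, 1103.45, 304.762 μs; sum = 2302.06 μs.
Propagation delays (d/s per hop): 164, 43.3333, 0.445 μs; sum = 207.778 μs.
End-to-end = 2510 μs.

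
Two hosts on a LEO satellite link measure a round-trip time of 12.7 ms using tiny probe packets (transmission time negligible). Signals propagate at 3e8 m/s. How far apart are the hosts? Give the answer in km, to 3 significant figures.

1910 km

One-way propagation = RTT/2 = 6.35 ms.
d = s × t = 300000000 × 0.00635 = 1910 km.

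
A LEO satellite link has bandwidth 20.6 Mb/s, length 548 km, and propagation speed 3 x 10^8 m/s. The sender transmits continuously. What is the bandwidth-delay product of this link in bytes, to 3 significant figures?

Propagation delay = 548000 / 300000000 = 0.00182667 s.
BDP = R × t_prop = 20600000 × 0.00182667 = 37629.3 bits.
In bytes: 37629.3/8 = 4700 bytes.

4700 bytes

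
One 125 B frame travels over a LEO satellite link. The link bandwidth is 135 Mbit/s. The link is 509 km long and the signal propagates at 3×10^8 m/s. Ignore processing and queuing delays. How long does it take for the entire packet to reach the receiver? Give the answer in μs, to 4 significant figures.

1704 μs

L = 125 × 8 = 1000 bits.
Transmission delay = L/R = 1000 / 135000000 = 7.40741 μs.
Propagation delay = d/s = 509000 m / 300000000 m/s = 1696.67 μs.
Total = 1704 μs.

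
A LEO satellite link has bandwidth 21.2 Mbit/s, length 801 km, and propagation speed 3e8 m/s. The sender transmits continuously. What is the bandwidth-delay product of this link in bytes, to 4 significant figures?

Propagation delay = 801000 / 300000000 = 0.00267 s.
BDP = R × t_prop = 21200000 × 0.00267 = 56604 bits.
In bytes: 56604/8 = 7076 bytes.

7076 bytes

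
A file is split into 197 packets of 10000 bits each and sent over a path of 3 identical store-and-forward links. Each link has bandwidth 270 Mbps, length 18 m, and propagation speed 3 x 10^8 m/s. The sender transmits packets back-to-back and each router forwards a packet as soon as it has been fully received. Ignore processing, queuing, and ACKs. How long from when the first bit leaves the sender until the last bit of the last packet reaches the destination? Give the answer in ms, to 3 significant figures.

Per-hop transmission t_tx = L/R = 10000/270000000 = 0.037037 ms.
Per-hop propagation t_prop = 18/300000000 = 6e-05 ms.
Pipeline fill: first packet needs 3·t_tx to clear all hops; remaining 196 packets each add one t_tx.
Total = (3+197-1)·t_tx + 3·t_prop = 199·0.037037 + 3·6e-05 = 7.37 ms.

7.37 ms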